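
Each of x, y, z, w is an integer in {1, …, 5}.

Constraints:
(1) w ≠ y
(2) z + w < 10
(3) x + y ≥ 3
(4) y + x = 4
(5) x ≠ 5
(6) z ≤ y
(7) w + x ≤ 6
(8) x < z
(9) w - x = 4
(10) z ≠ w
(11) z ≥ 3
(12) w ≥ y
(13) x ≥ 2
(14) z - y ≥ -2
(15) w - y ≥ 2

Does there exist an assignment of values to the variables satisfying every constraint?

From constraints 6 and 11: y ≥ z ≥ 3. From constraint 13: x ≥ 2. Hence y + x ≥ 5. But constraint 4 requires y + x = 4, and 4 < 5. Contradiction.

Unsatisfiable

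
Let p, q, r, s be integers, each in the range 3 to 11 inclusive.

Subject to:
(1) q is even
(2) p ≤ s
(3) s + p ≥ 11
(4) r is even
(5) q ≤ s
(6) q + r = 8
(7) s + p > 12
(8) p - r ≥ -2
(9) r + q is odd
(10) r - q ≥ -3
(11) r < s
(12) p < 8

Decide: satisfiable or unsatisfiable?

Constraint 4 makes r even and constraint 1 makes q even, so r + q must be even. Constraint 9 says r + q is odd — contradiction.

Unsatisfiable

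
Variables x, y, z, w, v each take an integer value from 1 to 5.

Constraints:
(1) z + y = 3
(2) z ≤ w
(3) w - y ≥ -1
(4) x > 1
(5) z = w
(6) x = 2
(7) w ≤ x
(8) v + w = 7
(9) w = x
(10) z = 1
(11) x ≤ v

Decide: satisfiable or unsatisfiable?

Unsatisfiable

Constraint 10 fixes z = 1 and constraint 6 fixes x = 2. Constraints 5 and 9 give z = w = x, so z = x. But 1 ≠ 2 — contradiction.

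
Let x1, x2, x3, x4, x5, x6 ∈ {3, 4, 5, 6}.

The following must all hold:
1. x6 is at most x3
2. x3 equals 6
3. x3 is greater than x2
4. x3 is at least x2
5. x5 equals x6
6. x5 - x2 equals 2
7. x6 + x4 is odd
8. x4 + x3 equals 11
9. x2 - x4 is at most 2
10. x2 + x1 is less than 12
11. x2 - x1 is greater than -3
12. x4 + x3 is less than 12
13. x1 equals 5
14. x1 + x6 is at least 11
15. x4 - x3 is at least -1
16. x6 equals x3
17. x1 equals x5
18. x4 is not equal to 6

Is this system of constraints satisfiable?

Constraint 13 fixes x1 = 5 and constraint 2 fixes x3 = 6. Constraints 5, 16, and 17 give x1 = x5 = x6 = x3, so x1 = x3. But 5 ≠ 6 — contradiction.

Unsatisfiable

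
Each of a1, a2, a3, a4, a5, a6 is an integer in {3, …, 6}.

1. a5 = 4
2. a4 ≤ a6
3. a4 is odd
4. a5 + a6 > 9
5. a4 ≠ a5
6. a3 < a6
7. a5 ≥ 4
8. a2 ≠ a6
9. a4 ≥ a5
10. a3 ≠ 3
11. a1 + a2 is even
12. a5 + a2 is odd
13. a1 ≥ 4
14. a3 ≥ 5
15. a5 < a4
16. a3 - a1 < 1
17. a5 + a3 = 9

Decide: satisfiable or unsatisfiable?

Satisfiable

One satisfying assignment is a1 = 5, a2 = 3, a3 = 5, a4 = 5, a5 = 4, a6 = 6.
For the less obvious constraints — constraint 4: a5 + a6 = 10; constraint 16: a3 - a1 = 0; constraint 17: a5 + a3 = 9 — and the others hold by inspection.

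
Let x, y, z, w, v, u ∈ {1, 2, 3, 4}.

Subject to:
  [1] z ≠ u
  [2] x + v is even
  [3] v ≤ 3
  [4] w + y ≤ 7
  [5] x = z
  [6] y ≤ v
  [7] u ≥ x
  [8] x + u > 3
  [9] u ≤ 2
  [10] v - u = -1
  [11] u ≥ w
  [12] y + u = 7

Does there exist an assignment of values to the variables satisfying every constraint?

Unsatisfiable

From constraints 3 and 6: y ≤ v ≤ 3. From constraint 9: u ≤ 2. Hence y + u ≤ 5. But constraint 12 requires y + u = 7, and 7 > 5. Contradiction.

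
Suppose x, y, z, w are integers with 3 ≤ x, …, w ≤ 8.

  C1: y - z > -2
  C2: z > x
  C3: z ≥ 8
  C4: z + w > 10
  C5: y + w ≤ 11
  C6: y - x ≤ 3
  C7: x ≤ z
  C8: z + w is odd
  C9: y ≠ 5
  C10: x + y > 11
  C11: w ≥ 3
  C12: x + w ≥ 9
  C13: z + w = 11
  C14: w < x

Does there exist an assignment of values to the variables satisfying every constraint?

Satisfiable

Take x = 6, y = 8, z = 8, w = 3. Then constraint 1: y - z = 0; constraint 4: z + w = 11; constraint 5: y + w = 11, and every other listed constraint is also met.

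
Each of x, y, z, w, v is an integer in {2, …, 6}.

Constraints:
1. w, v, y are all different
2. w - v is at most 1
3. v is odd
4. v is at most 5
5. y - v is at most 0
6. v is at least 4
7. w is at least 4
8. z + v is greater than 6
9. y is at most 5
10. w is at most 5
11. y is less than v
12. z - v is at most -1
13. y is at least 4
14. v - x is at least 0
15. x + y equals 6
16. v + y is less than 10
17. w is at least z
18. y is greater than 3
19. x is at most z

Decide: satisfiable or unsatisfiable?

Unsatisfiable

Constraints 4, 6, 7, 9, 10, and 13 confine each of w, v, y to the 2 values {4, 5}.
Constraint 1 requires all 3 of them to be distinct, but only 2 values are available — impossible by the pigeonhole principle.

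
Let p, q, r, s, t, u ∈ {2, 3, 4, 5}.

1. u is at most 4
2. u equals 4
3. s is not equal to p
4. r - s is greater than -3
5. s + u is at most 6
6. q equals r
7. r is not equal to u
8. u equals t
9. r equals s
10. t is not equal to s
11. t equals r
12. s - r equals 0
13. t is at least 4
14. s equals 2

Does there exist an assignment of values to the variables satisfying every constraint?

Unsatisfiable

Constraint 2 fixes u = 4 and constraint 14 fixes s = 2. Constraints 8, 9, and 11 give u = t = r = s, so u = s. But 4 ≠ 2 — contradiction.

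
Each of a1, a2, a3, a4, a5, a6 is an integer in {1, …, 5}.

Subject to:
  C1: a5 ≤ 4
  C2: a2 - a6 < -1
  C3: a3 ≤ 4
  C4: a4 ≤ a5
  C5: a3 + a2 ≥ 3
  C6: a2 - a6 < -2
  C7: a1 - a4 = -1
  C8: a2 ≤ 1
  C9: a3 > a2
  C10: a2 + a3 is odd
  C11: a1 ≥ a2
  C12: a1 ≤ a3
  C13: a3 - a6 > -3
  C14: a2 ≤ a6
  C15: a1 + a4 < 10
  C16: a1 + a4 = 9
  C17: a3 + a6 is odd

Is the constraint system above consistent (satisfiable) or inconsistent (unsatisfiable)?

Unsatisfiable

From constraints 3 and 12: a1 ≤ a3 ≤ 4. From constraints 1 and 4: a4 ≤ a5 ≤ 4. Hence a1 + a4 ≤ 8. But constraint 16 requires a1 + a4 = 9, and 9 > 8. Contradiction.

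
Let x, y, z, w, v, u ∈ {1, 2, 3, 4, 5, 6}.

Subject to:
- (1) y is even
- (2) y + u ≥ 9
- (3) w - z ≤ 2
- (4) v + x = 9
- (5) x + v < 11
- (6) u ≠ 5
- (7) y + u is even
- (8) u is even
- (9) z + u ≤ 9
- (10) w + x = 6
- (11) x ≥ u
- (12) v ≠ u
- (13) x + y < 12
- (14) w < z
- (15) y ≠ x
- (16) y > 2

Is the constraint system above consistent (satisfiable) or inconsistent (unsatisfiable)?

The assignment x = 4, y = 6, z = 3, w = 2, v = 5, u = 4 works:
  constraint 2 holds since y + u = 10.
  constraint 3 holds since w - z = -1.
The rest check out directly.

Satisfiable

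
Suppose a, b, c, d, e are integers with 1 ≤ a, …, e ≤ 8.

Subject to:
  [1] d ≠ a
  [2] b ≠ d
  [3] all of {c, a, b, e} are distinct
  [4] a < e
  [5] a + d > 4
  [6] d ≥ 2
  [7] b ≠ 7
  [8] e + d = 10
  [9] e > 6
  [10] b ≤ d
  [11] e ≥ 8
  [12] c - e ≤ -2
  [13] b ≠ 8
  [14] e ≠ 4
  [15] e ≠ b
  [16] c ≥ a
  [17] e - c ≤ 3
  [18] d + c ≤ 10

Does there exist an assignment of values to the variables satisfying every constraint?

Take a = 5, b = 1, c = 6, d = 2, e = 8. Then constraint 5: a + d = 7; constraint 8: e + d = 10; constraint 12: c - e = -2, and every other listed constraint is also met.

Satisfiable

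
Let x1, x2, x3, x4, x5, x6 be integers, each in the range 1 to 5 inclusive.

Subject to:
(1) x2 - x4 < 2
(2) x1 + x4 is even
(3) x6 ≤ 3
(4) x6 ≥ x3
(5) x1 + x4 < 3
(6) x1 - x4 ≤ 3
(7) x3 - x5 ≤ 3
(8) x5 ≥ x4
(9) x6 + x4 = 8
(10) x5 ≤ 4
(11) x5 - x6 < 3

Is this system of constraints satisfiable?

From constraint 3: x6 ≤ 3. From constraints 8 and 10: x4 ≤ x5 ≤ 4. Hence x6 + x4 ≤ 7. But constraint 9 requires x6 + x4 = 8, and 8 > 7. Contradiction.

Unsatisfiable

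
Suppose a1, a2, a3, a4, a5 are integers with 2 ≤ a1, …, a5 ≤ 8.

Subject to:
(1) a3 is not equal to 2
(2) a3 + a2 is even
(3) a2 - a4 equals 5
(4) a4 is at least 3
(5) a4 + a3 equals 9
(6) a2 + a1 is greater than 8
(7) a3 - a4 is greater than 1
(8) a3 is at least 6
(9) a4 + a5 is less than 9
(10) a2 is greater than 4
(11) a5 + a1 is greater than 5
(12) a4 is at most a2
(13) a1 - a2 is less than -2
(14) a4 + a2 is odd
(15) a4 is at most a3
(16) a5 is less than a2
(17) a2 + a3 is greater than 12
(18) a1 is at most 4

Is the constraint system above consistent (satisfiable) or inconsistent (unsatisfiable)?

Satisfiable

Take a1 = 3, a2 = 8, a3 = 6, a4 = 3, a5 = 3. Then constraint 3: a2 - a4 = 5; constraint 5: a4 + a3 = 9; constraint 6: a2 + a1 = 11, and every other listed constraint is also met.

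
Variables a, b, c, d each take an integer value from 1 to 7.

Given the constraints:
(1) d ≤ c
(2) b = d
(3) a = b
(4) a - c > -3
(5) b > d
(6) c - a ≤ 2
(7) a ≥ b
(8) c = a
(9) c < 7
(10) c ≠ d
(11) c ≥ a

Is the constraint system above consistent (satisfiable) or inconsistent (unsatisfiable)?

From constraints 2, 3, and 8, c = a = b = d, so c = d. But constraint 10 says c ≠ d. Contradiction.

Unsatisfiable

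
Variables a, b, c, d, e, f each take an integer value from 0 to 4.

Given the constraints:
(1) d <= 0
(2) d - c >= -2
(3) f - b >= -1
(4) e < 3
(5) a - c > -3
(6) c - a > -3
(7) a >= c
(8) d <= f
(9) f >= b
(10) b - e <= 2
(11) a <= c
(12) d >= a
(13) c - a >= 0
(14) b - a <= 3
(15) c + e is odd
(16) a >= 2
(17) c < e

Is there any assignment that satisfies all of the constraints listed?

From constraint 16: a ≥ 2. From constraints 1 and 12: a ≤ d and d ≤ 0, so a ≤ 0. But 0 < 2, so no value of a works.

Unsatisfiable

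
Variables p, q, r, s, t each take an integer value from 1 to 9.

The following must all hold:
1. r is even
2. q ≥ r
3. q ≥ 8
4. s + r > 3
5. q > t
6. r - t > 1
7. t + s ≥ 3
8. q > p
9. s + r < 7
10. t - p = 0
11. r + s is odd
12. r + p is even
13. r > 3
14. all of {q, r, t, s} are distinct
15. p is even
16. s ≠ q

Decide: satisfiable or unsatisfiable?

Satisfiable

Try p = 2, q = 8, r = 4, s = 1, t = 2.
Check constraint 4: s + r = 5; constraint 6: r - t = 2. The remaining constraints are straightforward to verify.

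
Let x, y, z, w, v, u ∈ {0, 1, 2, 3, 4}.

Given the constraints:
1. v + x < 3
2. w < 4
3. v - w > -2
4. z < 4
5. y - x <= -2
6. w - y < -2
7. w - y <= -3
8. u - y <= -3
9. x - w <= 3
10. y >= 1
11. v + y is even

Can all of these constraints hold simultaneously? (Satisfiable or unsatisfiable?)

Constraints 5, 7, and 9 give y − w ≥ 3, w − x ≥ -3, x − y ≥ 2.
Adding all 3 inequalities: the left sides telescope to 0, and the right sides sum to 3 + (-3) + 2 = 2. So 0 ≥ 2, which is false.

Unsatisfiable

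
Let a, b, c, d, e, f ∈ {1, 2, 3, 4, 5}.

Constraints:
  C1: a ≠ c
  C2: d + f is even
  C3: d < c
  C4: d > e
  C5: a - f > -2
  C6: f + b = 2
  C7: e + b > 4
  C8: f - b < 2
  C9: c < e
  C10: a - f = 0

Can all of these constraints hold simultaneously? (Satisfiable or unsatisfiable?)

Constraints 3, 4, and 9 give c < e, e < d, d < c. Chaining: c < e < d < c, which forces c < c — impossible.

Unsatisfiable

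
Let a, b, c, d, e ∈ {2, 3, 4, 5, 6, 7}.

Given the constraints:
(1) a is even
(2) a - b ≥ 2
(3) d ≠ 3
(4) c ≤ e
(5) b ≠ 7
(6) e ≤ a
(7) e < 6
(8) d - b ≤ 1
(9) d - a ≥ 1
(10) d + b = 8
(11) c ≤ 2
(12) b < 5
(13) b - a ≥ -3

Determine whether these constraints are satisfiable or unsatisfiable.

Unsatisfiable

Constraints 2, 8, and 9 give b − d ≥ -1, d − a ≥ 1, a − b ≥ 2.
Adding all 3 inequalities: the left sides telescope to 0, and the right sides sum to (-1) + 1 + 2 = 2. So 0 ≥ 2, which is false.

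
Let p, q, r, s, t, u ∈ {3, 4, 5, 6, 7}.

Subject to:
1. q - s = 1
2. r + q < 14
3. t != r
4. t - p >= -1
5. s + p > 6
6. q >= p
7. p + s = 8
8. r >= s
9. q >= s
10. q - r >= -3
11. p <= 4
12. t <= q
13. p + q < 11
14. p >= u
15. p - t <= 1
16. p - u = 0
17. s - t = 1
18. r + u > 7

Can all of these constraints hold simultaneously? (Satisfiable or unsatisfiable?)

Satisfiable

Setting (p, q, r, s, t, u) = (3, 6, 6, 5, 4, 3) satisfies everything: constraint 1: q - s = 1; constraint 2: r + q = 12, and the others follow.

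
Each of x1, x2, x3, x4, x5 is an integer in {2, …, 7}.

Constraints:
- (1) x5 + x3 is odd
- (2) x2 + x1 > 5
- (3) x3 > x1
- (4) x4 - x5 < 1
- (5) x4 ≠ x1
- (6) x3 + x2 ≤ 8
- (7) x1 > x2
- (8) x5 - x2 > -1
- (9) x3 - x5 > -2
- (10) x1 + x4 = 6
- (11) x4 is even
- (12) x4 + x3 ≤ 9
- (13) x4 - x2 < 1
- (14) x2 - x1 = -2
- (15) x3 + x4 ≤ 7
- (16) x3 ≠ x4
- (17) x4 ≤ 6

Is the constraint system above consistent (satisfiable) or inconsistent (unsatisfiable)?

Satisfiable

The assignment x1 = 4, x2 = 2, x3 = 5, x4 = 2, x5 = 4 works:
  constraint 2 holds since x2 + x1 = 6.
  constraint 4 holds since x4 - x5 = -2.
  constraint 6 holds since x3 + x2 = 7.
The rest check out directly.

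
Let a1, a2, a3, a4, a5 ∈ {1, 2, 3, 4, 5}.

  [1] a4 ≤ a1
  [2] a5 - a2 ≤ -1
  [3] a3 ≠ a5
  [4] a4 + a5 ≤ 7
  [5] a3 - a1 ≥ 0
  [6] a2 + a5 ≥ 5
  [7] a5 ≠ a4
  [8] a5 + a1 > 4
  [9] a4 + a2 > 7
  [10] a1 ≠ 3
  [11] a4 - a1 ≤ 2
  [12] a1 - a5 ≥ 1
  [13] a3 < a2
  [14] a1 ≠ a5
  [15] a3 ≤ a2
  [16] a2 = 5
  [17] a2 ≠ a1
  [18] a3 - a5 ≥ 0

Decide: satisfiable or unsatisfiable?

Try a1 = 4, a2 = 5, a3 = 4, a4 = 4, a5 = 3.
Check constraint 2: a5 - a2 = -2; constraint 4: a4 + a5 = 7; constraint 5: a3 - a1 = 0. The remaining constraints are straightforward to verify.

Satisfiable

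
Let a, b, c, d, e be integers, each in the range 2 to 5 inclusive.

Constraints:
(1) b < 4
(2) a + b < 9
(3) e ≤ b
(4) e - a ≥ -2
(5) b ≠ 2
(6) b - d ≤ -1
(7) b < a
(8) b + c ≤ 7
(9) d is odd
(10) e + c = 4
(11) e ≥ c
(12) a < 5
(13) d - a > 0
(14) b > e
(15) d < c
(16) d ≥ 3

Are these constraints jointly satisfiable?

Constraints 7, 11, 13, 14, and 15 give b < a, a < d, d < c, c ≤ e, e < b. Chaining: b < a < d < c ≤ e < b, which forces b < b — impossible.

Unsatisfiable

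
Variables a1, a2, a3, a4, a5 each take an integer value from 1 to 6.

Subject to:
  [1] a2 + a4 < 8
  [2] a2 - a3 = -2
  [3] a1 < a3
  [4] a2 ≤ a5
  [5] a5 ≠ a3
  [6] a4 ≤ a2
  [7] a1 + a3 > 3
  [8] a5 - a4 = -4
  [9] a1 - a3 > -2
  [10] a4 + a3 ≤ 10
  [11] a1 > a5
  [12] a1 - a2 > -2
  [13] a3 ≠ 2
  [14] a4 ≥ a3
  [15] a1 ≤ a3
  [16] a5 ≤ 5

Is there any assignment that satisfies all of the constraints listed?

Unsatisfiable

Constraints 3, 4, 6, 11, and 14 give a1 < a3, a3 ≤ a4, a4 ≤ a2, a2 ≤ a5, a5 < a1. Chaining: a1 < a3 ≤ a4 ≤ a2 ≤ a5 < a1, which forces a1 < a1 — impossible.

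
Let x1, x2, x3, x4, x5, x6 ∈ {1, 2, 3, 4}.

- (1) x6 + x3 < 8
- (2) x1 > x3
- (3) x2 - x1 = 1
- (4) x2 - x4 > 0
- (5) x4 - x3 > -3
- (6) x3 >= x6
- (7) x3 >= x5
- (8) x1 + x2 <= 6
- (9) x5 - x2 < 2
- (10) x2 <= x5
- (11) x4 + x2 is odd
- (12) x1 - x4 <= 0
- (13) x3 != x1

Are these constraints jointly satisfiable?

Constraints 2, 4, 7, 10, and 12 give x3 < x1, x1 ≤ x4, x4 < x2, x2 ≤ x5, x5 ≤ x3. Chaining: x3 < x1 ≤ x4 < x2 ≤ x5 ≤ x3, which forces x3 < x3 — impossible.

Unsatisfiable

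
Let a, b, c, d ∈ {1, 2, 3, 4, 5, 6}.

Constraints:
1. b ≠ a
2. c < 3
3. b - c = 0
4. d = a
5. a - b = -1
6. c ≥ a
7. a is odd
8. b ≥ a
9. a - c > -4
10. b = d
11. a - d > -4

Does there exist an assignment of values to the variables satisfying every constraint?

From constraints 4 and 10, b = d = a, so b = a. But constraint 1 says b ≠ a. Contradiction.

Unsatisfiable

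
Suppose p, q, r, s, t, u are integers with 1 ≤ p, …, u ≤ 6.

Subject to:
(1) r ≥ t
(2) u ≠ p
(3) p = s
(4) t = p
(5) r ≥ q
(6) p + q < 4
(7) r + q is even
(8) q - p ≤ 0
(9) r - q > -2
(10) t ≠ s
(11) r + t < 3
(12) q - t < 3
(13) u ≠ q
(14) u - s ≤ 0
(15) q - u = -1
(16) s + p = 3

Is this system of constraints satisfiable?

From constraints 3 and 4, t = p = s, so t = s. But constraint 10 says t ≠ s. Contradiction.

Unsatisfiable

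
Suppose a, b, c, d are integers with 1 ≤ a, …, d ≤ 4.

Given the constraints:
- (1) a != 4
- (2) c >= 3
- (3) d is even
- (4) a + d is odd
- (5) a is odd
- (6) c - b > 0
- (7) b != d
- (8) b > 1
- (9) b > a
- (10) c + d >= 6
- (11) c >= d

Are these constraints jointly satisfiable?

Setting (a, b, c, d) = (1, 3, 4, 4) satisfies everything: constraint 6: c - b = 1; constraint 10: c + d = 8, and the others follow.

Satisfiable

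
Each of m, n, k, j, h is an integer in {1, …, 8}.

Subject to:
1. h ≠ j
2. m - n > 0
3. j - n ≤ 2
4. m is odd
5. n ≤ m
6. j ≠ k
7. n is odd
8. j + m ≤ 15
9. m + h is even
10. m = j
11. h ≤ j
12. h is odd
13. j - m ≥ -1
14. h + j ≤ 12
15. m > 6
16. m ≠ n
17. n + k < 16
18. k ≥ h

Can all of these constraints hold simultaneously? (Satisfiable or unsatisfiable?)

Satisfiable

Try m = 7, n = 5, k = 8, j = 7, h = 3.
Check constraint 2: m - n = 2; constraint 3: j - n = 2. The remaining constraints are straightforward to verify.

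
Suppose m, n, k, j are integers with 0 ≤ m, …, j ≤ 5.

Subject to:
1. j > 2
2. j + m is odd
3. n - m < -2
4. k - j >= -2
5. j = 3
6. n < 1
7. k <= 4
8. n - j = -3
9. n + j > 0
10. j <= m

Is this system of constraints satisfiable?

Satisfiable

Take m = 4, n = 0, k = 4, j = 3. Then constraint 3: n - m = -4; constraint 4: k - j = 1, and every other listed constraint is also met.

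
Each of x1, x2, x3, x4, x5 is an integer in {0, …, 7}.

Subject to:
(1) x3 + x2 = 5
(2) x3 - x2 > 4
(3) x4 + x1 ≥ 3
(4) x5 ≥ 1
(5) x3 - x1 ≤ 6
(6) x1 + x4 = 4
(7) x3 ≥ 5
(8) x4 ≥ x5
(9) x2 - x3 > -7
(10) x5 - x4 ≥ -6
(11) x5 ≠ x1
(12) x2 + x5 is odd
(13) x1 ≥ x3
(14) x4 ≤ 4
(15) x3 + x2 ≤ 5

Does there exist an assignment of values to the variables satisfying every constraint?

Unsatisfiable

From constraints 7 and 13: x1 ≥ x3 ≥ 5. From constraints 4 and 8: x4 ≥ x5 ≥ 1. Hence x1 + x4 ≥ 6. But constraint 6 requires x1 + x4 = 4, and 4 < 6. Contradiction.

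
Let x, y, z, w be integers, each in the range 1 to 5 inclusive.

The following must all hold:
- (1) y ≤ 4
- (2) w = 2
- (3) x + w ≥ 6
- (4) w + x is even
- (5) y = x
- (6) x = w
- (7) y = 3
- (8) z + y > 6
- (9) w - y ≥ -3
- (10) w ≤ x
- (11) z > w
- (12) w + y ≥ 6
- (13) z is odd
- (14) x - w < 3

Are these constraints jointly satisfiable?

Constraint 7 fixes y = 3 and constraint 2 fixes w = 2. Constraints 5 and 6 give y = x = w, so y = w. But 3 ≠ 2 — contradiction.

Unsatisfiable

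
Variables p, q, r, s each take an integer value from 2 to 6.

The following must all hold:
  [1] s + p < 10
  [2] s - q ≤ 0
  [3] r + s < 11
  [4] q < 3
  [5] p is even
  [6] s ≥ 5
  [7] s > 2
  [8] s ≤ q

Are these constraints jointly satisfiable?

From constraints 6 and 8: q ≥ s and s ≥ 5, so q ≥ 5. From constraint 4: q ≤ 2. But 2 < 5, so no value of q works.

Unsatisfiable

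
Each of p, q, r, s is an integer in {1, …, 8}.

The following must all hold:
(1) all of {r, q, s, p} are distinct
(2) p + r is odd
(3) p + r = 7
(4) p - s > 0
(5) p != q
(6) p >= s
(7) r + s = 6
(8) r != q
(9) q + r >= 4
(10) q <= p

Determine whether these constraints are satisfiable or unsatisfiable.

Satisfiable

Try p = 6, q = 4, r = 1, s = 5.
Check constraint 3: p + r = 7; constraint 4: p - s = 1. The remaining constraints are straightforward to verify.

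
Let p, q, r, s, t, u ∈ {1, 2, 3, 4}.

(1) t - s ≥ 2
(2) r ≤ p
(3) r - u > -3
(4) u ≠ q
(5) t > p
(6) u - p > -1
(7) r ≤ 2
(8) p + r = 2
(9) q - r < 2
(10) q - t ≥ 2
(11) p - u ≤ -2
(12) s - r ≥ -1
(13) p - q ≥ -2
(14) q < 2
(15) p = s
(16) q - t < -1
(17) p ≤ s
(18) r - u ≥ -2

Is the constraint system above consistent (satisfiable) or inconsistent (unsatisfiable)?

Constraints 1, 10, 11, 12, 13, and 18 give p − q ≥ -2, q − t ≥ 2, t − s ≥ 2, s − r ≥ -1, r − u ≥ -2, u − p ≥ 2.
Adding all 6 inequalities: the left sides telescope to 0, and the right sides sum to (-2) + 2 + 2 + (-1) + (-2) + 2 = 1. So 0 ≥ 1, which is false.

Unsatisfiable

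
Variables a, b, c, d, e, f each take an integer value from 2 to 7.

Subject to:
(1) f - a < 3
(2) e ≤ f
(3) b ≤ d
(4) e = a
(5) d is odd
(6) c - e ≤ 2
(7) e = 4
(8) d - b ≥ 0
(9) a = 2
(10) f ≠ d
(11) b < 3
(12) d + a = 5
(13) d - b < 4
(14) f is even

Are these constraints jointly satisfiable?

Unsatisfiable

Constraint 7 fixes e = 4 and constraint 9 fixes a = 2, but constraint 4 requires e = a. Since 4 ≠ 2, contradiction.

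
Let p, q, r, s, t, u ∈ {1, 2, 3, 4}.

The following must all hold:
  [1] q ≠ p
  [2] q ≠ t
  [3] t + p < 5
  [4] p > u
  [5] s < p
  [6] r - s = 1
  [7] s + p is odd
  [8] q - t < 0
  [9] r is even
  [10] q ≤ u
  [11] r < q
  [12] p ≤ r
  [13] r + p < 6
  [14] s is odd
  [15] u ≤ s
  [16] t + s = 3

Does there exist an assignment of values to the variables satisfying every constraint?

Unsatisfiable

Constraints 4, 10, 11, and 12 give r < q, q ≤ u, u < p, p ≤ r. Chaining: r < q ≤ u < p ≤ r, which forces r < r — impossible.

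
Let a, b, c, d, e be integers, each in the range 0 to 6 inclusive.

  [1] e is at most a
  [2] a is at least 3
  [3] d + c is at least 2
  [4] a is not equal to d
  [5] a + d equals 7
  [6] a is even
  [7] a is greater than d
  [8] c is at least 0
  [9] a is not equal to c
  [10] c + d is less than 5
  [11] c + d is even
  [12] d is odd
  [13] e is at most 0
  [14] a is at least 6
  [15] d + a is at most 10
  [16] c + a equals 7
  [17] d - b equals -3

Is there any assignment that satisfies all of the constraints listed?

Satisfiable

Try a = 6, b = 4, c = 1, d = 1, e = 0.
Check constraint 3: d + c = 2; constraint 5: a + d = 7; constraint 10: c + d = 2. The remaining constraints are straightforward to verify.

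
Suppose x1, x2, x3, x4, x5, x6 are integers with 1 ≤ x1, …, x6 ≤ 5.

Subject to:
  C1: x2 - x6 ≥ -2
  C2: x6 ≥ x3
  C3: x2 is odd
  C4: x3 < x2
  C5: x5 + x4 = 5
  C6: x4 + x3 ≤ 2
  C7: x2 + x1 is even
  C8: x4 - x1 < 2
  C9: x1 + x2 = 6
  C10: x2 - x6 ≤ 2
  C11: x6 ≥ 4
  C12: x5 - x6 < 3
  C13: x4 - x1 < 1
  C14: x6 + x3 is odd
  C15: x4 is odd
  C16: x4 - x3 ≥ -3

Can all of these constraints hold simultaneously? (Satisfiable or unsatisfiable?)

Try x1 = 1, x2 = 5, x3 = 1, x4 = 1, x5 = 4, x6 = 4.
Check constraint 1: x2 - x6 = 1; constraint 5: x5 + x4 = 5. The remaining constraints are straightforward to verify.

Satisfiable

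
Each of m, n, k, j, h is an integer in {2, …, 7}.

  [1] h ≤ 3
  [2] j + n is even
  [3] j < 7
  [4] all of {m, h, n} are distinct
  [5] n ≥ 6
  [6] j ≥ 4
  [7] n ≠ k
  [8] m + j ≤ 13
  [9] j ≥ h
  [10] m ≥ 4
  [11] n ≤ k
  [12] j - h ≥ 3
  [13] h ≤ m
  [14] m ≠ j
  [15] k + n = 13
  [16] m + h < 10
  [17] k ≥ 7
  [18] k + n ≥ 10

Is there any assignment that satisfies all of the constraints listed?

Satisfiable

Try m = 5, n = 6, k = 7, j = 6, h = 2.
Check constraint 8: m + j = 11; constraint 12: j - h = 4; constraint 15: k + n = 13. The remaining constraints are straightforward to verify.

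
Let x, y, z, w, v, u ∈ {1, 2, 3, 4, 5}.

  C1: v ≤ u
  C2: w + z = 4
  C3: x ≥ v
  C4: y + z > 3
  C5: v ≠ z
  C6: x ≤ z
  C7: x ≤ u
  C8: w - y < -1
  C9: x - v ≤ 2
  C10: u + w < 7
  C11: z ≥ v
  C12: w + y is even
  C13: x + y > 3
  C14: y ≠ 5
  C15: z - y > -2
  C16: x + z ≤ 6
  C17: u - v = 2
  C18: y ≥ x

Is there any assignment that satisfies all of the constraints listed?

Satisfiable

One satisfying assignment is x = 2, y = 3, z = 3, w = 1, v = 1, u = 3.
For the less obvious constraints — constraint 2: w + z = 4; constraint 4: y + z = 6; constraint 8: w - y = -2 — and the others hold by inspection.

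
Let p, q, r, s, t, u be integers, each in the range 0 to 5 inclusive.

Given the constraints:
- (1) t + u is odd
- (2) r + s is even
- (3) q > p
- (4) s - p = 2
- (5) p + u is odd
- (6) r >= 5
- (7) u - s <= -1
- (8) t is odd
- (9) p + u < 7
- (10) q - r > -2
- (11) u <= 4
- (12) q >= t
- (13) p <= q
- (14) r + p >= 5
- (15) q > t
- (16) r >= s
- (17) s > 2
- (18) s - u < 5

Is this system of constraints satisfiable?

Satisfiable

Try p = 3, q = 5, r = 5, s = 5, t = 3, u = 2.
Check constraint 4: s - p = 2; constraint 7: u - s = -3; constraint 9: p + u = 5. The remaining constraints are straightforward to verify.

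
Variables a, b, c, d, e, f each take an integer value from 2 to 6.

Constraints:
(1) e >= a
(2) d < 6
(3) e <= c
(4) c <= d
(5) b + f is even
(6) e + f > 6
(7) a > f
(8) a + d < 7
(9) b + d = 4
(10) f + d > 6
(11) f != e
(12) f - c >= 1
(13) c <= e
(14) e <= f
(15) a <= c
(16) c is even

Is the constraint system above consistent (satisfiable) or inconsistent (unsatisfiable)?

Constraints 7, 13, 14, and 15 give a ≤ c, c ≤ e, e ≤ f, f < a. Chaining: a ≤ c ≤ e ≤ f < a, which forces a < a — impossible.

Unsatisfiable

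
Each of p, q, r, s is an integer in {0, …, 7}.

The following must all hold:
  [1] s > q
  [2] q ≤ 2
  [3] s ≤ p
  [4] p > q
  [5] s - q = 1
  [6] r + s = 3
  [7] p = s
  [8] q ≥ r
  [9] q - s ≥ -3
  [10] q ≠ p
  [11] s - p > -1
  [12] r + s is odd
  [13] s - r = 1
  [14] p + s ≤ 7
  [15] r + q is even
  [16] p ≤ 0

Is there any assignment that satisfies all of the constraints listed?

Unsatisfiable

From constraints 2 and 8: r ≤ q ≤ 2. From constraints 3 and 16: s ≤ p ≤ 0. Hence r + s ≤ 2. But constraint 6 requires r + s = 3, and 3 > 2. Contradiction.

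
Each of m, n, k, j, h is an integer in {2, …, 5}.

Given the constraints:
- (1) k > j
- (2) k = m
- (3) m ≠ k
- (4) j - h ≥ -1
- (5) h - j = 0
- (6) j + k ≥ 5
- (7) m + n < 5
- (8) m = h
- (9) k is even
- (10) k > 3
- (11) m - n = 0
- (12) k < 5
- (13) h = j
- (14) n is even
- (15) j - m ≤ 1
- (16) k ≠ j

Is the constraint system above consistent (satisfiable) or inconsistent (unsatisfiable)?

From constraints 2, 8, and 13, k = m = h = j, so k = j. But constraint 16 says k ≠ j. Contradiction.

Unsatisfiable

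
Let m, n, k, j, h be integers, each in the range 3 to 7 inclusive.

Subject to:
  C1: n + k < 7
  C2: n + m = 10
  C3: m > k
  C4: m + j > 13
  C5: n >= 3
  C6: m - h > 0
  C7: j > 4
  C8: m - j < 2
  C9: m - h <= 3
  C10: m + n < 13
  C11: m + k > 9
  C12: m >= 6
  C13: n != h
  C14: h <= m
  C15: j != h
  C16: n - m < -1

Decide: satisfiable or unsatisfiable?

The assignment m = 7, n = 3, k = 3, j = 7, h = 4 works:
  constraint 1 holds since n + k = 6.
  constraint 2 holds since n + m = 10.
The rest check out directly.

Satisfiable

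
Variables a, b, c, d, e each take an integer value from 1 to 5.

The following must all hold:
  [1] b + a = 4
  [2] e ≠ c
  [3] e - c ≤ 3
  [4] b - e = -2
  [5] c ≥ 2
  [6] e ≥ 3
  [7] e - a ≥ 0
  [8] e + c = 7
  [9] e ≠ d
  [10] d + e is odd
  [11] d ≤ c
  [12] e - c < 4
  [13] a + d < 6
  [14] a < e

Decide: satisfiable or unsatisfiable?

Setting (a, b, c, d, e) = (2, 2, 3, 1, 4) satisfies everything: constraint 1: b + a = 4; constraint 3: e - c = 1, and the others follow.

Satisfiable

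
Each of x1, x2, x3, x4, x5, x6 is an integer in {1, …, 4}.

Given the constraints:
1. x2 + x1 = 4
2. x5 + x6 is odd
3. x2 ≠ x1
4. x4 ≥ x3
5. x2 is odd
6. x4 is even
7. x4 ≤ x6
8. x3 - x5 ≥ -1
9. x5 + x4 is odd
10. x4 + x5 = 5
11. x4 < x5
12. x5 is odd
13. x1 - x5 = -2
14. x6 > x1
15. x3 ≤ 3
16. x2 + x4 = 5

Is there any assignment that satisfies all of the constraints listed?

Setting (x1, x2, x3, x4, x5, x6) = (1, 3, 2, 2, 3, 2) satisfies everything: constraint 1: x2 + x1 = 4; constraint 8: x3 - x5 = -1, and the others follow.

Satisfiable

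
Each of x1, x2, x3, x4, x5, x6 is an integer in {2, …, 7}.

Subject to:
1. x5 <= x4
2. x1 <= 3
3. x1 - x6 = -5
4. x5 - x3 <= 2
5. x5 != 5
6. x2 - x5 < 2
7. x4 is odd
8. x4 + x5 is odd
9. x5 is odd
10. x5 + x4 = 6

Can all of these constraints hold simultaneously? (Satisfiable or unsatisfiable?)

Unsatisfiable

Constraint 7 makes x4 odd and constraint 9 makes x5 odd, so x4 + x5 must be even. Constraint 8 says x4 + x5 is odd — contradiction.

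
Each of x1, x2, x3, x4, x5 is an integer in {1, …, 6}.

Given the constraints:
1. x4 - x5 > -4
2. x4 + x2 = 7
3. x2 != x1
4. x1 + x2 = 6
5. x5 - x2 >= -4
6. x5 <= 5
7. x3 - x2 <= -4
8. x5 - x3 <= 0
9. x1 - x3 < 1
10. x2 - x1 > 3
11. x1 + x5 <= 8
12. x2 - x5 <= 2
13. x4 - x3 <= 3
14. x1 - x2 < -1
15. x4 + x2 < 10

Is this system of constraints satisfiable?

Unsatisfiable

Constraints 7, 8, and 12 give x2 − x3 ≥ 4, x3 − x5 ≥ 0, x5 − x2 ≥ -2.
Adding all 3 inequalities: the left sides telescope to 0, and the right sides sum to 4 + 0 + (-2) = 2. So 0 ≥ 2, which is false.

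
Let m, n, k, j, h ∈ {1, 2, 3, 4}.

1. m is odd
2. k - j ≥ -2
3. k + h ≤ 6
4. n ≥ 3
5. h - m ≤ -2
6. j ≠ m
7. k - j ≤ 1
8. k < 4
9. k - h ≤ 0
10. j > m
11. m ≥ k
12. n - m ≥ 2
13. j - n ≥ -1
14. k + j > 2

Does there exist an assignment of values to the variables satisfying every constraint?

Unsatisfiable

Constraints 2, 5, 9, 12, and 13 give k − j ≥ -2, j − n ≥ -1, n − m ≥ 2, m − h ≥ 2, h − k ≥ 0.
Adding all 5 inequalities: the left sides telescope to 0, and the right sides sum to (-2) + (-1) + 2 + 2 + 0 = 1. So 0 ≥ 1, which is false.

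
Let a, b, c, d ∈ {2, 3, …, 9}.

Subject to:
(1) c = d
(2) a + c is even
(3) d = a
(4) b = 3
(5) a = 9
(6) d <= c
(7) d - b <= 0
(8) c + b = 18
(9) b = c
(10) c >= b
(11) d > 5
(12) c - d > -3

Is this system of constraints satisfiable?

Unsatisfiable

Constraint 4 fixes b = 3 and constraint 5 fixes a = 9. Constraints 1, 3, and 9 give b = c = d = a, so b = a. But 3 ≠ 9 — contradiction.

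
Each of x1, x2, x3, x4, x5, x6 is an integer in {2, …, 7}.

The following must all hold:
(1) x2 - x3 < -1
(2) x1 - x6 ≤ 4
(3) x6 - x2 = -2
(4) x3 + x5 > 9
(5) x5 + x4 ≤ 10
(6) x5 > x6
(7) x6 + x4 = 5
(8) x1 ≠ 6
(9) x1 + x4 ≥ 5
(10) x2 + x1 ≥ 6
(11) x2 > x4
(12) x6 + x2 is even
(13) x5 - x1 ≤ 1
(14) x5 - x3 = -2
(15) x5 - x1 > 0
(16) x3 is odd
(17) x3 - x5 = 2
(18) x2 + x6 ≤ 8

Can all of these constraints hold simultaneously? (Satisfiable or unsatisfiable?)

Satisfiable

The assignment x1 = 4, x2 = 5, x3 = 7, x4 = 2, x5 = 5, x6 = 3 works:
  constraint 1 holds since x2 - x3 = -2.
  constraint 2 holds since x1 - x6 = 1.
The rest check out directly.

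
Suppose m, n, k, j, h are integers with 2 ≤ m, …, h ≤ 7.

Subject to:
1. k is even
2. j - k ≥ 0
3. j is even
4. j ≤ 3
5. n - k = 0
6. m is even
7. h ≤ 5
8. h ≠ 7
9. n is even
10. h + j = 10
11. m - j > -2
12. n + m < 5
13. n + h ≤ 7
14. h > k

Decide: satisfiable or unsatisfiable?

Unsatisfiable

From constraint 7: h ≤ 5. From constraint 4: j ≤ 3. Hence h + j ≤ 8. But constraint 10 requires h + j = 10, and 10 > 8. Contradiction.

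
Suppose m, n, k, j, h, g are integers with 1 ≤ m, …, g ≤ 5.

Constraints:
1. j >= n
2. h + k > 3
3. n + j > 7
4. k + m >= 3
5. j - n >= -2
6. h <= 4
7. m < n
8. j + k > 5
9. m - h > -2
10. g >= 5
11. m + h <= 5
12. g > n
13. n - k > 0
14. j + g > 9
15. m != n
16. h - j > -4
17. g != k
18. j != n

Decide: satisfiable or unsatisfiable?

Take m = 2, n = 4, k = 3, j = 5, h = 3, g = 5. Then constraint 2: h + k = 6; constraint 3: n + j = 9, and every other listed constraint is also met.

Satisfiable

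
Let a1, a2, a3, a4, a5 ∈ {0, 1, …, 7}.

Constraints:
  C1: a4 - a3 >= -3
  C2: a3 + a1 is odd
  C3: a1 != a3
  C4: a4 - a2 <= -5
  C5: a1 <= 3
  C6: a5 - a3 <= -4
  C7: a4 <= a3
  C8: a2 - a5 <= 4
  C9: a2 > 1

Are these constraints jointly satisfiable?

Constraints 1, 4, 6, and 8 give a2 − a4 ≥ 5, a4 − a3 ≥ -3, a3 − a5 ≥ 4, a5 − a2 ≥ -4.
Adding all 4 inequalities: the left sides telescope to 0, and the right sides sum to 5 + (-3) + 4 + (-4) = 2. So 0 ≥ 2, which is false.

Unsatisfiable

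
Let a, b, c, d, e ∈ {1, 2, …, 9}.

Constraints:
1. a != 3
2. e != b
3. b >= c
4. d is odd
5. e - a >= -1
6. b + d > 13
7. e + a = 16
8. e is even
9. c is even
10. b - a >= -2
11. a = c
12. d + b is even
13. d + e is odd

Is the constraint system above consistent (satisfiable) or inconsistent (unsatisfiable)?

Take a = 8, b = 9, c = 8, d = 7, e = 8. Then constraint 5: e - a = 0; constraint 6: b + d = 16, and every other listed constraint is also met.

Satisfiable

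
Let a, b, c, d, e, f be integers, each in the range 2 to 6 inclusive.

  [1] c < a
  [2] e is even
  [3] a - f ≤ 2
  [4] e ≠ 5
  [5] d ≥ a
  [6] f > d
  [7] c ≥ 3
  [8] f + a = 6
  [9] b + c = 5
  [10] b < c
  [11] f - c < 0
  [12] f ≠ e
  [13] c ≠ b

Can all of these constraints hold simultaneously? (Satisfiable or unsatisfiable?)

Constraints 1, 5, 6, and 11 give d < f, f < c, c < a, a ≤ d. Chaining: d < f < c < a ≤ d, which forces d < d — impossible.

Unsatisfiable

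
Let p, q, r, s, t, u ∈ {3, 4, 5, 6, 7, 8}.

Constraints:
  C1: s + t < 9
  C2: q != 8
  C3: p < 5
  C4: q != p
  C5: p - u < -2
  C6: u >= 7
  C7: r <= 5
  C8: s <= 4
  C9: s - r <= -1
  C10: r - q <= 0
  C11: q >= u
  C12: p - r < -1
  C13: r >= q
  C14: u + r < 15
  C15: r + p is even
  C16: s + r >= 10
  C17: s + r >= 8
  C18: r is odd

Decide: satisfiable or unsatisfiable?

From constraints 6 and 11: q ≥ u and u ≥ 7, so q ≥ 7. From constraints 7 and 13: q ≤ r and r ≤ 5, so q ≤ 5. But 5 < 7, so no value of q works.

Unsatisfiable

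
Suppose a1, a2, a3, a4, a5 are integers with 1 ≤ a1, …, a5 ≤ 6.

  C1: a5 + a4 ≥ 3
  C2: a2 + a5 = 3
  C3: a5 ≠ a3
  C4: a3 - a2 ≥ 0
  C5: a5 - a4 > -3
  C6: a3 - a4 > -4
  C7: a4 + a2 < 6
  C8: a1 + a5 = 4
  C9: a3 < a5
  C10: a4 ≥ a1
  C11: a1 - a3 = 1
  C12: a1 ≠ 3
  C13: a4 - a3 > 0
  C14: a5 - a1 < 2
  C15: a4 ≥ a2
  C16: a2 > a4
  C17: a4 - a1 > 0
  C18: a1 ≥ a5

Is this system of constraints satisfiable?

Unsatisfiable

Constraints 4, 9, 10, 16, and 18 give a5 ≤ a1, a1 ≤ a4, a4 < a2, a2 ≤ a3, a3 < a5. Chaining: a5 ≤ a1 ≤ a4 < a2 ≤ a3 < a5, which forces a5 < a5 — impossible.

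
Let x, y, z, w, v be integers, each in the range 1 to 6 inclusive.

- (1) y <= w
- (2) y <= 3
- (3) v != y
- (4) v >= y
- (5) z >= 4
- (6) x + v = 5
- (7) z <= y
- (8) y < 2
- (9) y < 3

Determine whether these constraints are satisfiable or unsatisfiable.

From constraint 5: z ≥ 4. From constraints 2 and 7: z ≤ y and y ≤ 3, so z ≤ 3. But 3 < 4, so no value of z works.

Unsatisfiable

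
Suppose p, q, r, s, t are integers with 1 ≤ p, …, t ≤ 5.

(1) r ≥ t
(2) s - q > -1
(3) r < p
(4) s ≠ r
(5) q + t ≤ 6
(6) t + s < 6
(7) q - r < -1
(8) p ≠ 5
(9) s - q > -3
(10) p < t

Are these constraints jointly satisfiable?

Constraints 1, 3, and 10 give p < t, t ≤ r, r < p. Chaining: p < t ≤ r < p, which forces p < p — impossible.

Unsatisfiable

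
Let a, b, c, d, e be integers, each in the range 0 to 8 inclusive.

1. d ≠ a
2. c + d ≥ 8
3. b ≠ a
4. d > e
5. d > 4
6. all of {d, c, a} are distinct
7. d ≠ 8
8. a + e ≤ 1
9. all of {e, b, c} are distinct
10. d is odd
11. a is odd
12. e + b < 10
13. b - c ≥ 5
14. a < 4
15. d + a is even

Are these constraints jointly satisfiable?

Take a = 1, b = 8, c = 3, d = 7, e = 0. Then constraint 2: c + d = 10; constraint 8: a + e = 1, and every other listed constraint is also met.

Satisfiable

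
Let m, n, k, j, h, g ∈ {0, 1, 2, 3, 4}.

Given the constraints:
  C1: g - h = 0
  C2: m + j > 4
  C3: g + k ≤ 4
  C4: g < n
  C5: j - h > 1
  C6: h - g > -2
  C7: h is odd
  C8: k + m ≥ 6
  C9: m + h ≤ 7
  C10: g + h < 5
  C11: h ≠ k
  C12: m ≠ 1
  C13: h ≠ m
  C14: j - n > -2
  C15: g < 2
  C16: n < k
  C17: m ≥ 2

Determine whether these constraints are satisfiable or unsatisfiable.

Satisfiable

Take m = 3, n = 2, k = 3, j = 3, h = 1, g = 1. Then constraint 1: g - h = 0; constraint 2: m + j = 6; constraint 3: g + k = 4, and every other listed constraint is also met.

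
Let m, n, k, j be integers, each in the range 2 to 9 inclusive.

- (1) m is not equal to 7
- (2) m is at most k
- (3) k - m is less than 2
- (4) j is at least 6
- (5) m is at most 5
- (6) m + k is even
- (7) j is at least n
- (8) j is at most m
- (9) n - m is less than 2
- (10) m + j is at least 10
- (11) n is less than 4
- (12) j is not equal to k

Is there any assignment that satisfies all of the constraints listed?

From constraints 4 and 8: m ≥ j and j ≥ 6, so m ≥ 6. From constraint 5: m ≤ 5. But 5 < 6, so no value of m works.

Unsatisfiable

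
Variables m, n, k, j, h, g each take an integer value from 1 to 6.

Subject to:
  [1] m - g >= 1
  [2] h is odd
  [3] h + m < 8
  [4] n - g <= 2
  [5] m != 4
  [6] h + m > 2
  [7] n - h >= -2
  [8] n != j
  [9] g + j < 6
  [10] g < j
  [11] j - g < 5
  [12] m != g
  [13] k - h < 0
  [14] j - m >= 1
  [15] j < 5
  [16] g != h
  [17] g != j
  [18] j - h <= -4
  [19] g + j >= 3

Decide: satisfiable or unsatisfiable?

Unsatisfiable

Constraints 1, 4, 7, 14, and 18 give n − h ≥ -2, h − j ≥ 4, j − m ≥ 1, m − g ≥ 1, g − n ≥ -2.
Adding all 5 inequalities: the left sides telescope to 0, and the right sides sum to (-2) + 4 + 1 + 1 + (-2) = 2. So 0 ≥ 2, which is false.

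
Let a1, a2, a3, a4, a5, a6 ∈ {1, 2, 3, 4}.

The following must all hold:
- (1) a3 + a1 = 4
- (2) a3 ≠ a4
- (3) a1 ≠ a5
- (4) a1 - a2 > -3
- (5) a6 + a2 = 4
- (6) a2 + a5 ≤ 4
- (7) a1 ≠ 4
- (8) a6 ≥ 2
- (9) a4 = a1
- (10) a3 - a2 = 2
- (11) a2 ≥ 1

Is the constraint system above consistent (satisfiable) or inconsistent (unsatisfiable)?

Satisfiable

Setting (a1, a2, a3, a4, a5, a6) = (1, 1, 3, 1, 3, 3) satisfies everything: constraint 1: a3 + a1 = 4; constraint 4: a1 - a2 = 0, and the others follow.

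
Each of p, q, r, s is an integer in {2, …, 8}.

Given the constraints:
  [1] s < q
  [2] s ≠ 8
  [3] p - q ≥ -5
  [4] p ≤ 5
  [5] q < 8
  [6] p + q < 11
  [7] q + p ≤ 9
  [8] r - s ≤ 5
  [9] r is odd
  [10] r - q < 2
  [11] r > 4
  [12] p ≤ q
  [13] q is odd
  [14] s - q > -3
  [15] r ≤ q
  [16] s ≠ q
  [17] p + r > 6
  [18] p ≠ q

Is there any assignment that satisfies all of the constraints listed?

Satisfiable

Setting (p, q, r, s) = (2, 7, 7, 5) satisfies everything: constraint 3: p - q = -5; constraint 6: p + q = 9, and the others follow.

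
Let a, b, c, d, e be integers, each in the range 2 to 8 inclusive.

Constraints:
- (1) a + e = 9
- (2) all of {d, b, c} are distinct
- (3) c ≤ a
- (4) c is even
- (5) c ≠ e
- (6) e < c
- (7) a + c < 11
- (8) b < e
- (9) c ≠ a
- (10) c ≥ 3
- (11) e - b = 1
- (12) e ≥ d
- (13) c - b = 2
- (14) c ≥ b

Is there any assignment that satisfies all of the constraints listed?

Satisfiable

Take a = 6, b = 2, c = 4, d = 3, e = 3. Then constraint 1: a + e = 9; constraint 7: a + c = 10, and every other listed constraint is also met.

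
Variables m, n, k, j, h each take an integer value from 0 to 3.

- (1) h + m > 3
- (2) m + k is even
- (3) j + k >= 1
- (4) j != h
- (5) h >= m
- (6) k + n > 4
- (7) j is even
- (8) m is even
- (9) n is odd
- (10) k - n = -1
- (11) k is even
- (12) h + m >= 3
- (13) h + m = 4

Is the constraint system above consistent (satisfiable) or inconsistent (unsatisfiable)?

Setting (m, n, k, j, h) = (2, 3, 2, 0, 2) satisfies everything: constraint 1: h + m = 4; constraint 3: j + k = 2, and the others follow.

Satisfiable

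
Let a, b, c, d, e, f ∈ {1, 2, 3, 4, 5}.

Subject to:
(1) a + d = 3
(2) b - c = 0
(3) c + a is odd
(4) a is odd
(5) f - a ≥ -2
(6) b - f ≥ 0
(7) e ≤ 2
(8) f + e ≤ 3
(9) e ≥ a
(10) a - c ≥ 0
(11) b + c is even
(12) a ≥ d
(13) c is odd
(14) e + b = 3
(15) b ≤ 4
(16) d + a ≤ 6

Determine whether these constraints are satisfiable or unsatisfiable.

Constraint 13 makes c odd and constraint 4 makes a odd, so c + a must be even. Constraint 3 says c + a is odd — contradiction.

Unsatisfiable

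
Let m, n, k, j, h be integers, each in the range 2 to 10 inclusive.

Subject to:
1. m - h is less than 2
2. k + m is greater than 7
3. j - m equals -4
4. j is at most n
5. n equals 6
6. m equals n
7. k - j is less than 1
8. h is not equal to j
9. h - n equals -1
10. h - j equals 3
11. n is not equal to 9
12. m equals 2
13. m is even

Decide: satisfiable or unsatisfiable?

Unsatisfiable

Constraint 12 fixes m = 2 and constraint 5 fixes n = 6, but constraint 6 requires m = n. Since 2 ≠ 6, contradiction.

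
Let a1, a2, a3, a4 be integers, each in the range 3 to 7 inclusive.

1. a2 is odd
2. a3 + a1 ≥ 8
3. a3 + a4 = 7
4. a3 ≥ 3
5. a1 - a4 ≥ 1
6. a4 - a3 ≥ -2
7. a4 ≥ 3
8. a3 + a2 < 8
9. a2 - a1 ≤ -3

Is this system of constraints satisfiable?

Try a1 = 6, a2 = 3, a3 = 4, a4 = 3.
Check constraint 2: a3 + a1 = 10; constraint 3: a3 + a4 = 7; constraint 5: a1 - a4 = 3. The remaining constraints are straightforward to verify.

Satisfiable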